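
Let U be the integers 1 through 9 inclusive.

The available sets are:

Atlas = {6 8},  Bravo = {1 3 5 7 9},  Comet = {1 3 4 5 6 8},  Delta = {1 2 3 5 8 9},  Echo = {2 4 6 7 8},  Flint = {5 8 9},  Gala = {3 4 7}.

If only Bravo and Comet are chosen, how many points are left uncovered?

Union of Bravo, Comet = {1, 3, 4, 5, 6, 7, 8, 9}.
Not covered: 2 — 1 point.

1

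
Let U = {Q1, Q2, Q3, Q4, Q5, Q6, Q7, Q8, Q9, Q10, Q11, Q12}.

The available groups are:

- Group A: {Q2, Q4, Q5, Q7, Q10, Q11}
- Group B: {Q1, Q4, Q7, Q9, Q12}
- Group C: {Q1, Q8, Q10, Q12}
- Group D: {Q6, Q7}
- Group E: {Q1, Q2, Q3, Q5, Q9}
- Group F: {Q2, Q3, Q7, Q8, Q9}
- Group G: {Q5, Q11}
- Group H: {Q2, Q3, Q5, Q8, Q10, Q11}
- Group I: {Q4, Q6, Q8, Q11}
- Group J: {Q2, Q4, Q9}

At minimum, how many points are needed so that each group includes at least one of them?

4

T = {Q5, Q6, Q9, Q12} meets every group (each contains at least one member of T), and |T| = 4.
The groups C, D, G, J are pairwise disjoint, so any hitting set needs a separate point for each — at least 4. Hence 4 is optimal.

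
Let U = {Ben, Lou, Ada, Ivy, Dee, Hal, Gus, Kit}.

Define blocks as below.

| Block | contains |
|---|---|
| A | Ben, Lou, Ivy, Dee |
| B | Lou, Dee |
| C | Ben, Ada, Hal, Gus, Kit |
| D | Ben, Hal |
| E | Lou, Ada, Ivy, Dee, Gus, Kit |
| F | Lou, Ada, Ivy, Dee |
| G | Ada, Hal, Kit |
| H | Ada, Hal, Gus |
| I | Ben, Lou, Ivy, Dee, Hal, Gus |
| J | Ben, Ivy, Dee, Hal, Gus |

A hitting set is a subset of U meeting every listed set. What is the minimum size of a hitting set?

Take T = {Lou, Hal}. Each listed block contains at least one of these, so T is a hitting set of size 2.
The blocks B, C are pairwise disjoint, so any hitting set needs a separate point for each — at least 2. Hence 2 is optimal.

2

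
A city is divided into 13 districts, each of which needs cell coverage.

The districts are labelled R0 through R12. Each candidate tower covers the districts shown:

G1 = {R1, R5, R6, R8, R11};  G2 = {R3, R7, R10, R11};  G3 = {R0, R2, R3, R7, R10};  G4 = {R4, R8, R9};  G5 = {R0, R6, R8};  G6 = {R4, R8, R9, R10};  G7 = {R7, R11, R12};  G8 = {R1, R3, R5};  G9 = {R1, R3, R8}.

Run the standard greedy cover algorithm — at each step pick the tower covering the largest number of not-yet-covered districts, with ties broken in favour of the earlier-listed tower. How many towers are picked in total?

4

Greedy: pick G1 (covers 5 new) → pick G3 (covers 5 new) → pick G4 (covers 2 new) → pick G7 (covers 1 new). Total picks: 4.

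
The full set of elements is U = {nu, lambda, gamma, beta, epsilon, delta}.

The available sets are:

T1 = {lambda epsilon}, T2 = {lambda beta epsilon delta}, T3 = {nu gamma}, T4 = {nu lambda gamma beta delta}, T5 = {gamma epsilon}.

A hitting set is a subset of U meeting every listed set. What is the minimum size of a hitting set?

Take H = {gamma, epsilon}. Each listed set contains at least one of these, so H is a hitting set of size 2.
The sets T2, T3 are pairwise disjoint, so any hitting set needs a separate element for each — at least 2. Hence 2 is optimal.

2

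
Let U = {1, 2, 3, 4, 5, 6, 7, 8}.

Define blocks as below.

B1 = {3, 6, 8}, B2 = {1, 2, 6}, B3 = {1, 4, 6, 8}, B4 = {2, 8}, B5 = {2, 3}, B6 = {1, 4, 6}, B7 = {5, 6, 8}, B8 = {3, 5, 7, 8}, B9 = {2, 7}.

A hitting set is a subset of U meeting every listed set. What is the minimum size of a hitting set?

3

H = {2, 4, 8} meets every block (each contains at least one member of H), and |H| = 3.
No choice of 2 items meets every block, so 3 is the minimum.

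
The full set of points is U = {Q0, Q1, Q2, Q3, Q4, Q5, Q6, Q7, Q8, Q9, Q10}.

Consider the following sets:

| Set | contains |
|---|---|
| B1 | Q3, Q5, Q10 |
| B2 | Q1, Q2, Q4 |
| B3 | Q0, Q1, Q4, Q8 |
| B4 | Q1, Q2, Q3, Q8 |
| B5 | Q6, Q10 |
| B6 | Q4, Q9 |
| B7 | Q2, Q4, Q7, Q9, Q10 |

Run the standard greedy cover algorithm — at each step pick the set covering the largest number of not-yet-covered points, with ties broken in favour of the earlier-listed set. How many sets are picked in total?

4

Greedy: pick B7 (covers 5 new) → pick B3 (covers 3 new) → pick B1 (covers 2 new) → pick B5 (covers 1 new). Total picks: 4.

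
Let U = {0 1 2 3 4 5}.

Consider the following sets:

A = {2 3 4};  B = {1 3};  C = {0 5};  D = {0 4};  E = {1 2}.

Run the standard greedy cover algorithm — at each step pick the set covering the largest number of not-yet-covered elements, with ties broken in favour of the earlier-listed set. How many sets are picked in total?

3

Greedy: pick A (covers 3 new) → pick C (covers 2 new) → pick B (covers 1 new). Total picks: 3.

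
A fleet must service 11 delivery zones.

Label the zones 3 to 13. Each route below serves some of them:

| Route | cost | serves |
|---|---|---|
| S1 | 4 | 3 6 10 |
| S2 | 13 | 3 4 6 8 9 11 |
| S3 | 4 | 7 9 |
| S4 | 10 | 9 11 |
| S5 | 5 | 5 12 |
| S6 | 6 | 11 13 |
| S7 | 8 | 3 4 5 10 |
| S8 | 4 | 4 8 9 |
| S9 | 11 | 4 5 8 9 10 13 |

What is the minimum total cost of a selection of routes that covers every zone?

23

S1, S3, S5, S6, S8 together cover every zone (S1 ∪ S3 ∪ S5 ∪ S6 ∪ S8 = {3, 4, 5, 6, 7, 8, 9, 10, 11, 12, 13}); total cost 4 + 4 + 5 + 6 + 4 = 23.
No covering selection has total cost below 23.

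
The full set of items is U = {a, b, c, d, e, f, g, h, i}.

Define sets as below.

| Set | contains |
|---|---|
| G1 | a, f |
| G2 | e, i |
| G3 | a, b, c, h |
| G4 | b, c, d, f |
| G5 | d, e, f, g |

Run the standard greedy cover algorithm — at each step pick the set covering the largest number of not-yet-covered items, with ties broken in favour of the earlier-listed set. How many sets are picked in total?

3

Greedy: pick G3 (covers 4 new) → pick G5 (covers 4 new) → pick G2 (covers 1 new). Total picks: 3.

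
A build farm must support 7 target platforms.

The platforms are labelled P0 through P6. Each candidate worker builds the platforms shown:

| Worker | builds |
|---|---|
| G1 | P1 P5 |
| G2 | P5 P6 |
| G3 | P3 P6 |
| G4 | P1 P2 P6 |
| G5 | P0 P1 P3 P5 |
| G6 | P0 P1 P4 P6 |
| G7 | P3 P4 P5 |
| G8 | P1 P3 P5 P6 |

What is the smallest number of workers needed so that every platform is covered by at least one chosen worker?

3

G4 and G6 and G7 together: G4 ∪ G6 ∪ G7 = {P0, P1, P2, P3, P4, P5, P6} — every platform is covered.
Only G4 contains P2, so G4 is forced; the remaining 4 platforms need at least 2 more workers (each remaining worker adds at most 3) — so at least 3 workers are needed, and 3 is optimal.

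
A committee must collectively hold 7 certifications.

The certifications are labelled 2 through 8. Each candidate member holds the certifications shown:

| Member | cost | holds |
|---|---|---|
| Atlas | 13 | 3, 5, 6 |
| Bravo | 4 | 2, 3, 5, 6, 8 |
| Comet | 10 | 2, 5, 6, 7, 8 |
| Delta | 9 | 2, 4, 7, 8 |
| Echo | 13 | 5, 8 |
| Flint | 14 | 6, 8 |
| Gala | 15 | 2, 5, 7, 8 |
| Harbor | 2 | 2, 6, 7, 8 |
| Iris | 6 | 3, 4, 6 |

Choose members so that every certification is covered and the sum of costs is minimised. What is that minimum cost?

12

Bravo, Harbor, Iris together cover every certification (Bravo ∪ Harbor ∪ Iris = {2, 3, 4, 5, 6, 7, 8}); total cost 4 + 2 + 6 = 12.
No covering selection has total cost below 12.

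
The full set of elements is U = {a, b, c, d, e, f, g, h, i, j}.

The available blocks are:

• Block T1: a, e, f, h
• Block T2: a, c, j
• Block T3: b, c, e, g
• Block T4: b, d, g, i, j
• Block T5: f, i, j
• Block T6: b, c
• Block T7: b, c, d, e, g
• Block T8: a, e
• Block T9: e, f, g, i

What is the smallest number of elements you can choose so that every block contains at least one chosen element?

3

T = {a, b, f} meets every block (each contains at least one member of T), and |T| = 3.
The blocks T5, T6, T8 are pairwise disjoint, so any hitting set needs a separate element for each — at least 3. Hence 3 is optimal.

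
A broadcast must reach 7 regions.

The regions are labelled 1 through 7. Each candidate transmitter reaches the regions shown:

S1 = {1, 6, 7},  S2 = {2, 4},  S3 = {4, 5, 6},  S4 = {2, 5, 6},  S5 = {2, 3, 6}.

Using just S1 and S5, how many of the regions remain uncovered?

2

Union of S1, S5 = {1, 2, 3, 6, 7}.
Not covered: 4, 5 — 2 regions.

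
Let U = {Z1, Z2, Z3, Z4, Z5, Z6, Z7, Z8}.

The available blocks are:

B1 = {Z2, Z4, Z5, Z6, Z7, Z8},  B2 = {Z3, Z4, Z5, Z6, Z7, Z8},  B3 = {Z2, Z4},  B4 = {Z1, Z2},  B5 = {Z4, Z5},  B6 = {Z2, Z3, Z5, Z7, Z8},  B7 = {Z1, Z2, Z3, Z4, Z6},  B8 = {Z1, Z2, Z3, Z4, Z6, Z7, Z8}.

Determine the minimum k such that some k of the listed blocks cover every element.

B6 and B7 cover everything between them: the union {Z1, Z2, Z3, Z4, Z5, Z6, Z7, Z8} is all of U.
No single block has all 8 elements (the largest, B8, has 7), so 2 is optimal.

2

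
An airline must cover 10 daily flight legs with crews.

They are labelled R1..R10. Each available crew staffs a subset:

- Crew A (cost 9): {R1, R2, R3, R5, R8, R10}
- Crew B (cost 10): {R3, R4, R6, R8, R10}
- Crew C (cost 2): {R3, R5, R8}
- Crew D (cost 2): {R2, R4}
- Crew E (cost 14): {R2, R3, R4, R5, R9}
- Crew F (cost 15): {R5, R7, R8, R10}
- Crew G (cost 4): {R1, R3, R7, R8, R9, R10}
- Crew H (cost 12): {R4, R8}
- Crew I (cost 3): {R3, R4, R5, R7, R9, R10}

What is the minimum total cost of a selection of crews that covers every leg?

18

B, C, D, G together cover every leg (B ∪ C ∪ D ∪ G = {R1, R2, R3, R4, R5, R6, R7, R8, R9, R10}); total cost 10 + 2 + 2 + 4 = 18.
The greedy pick I, C, D, G, B costs 21; no covering selection beats 18.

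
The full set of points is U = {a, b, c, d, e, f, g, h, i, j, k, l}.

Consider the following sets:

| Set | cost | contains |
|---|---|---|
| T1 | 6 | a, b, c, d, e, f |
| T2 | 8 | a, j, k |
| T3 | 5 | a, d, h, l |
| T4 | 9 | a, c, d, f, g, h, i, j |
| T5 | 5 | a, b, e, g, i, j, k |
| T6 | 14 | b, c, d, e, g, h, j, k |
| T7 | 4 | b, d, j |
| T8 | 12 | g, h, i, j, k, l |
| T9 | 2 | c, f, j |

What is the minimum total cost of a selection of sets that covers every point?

T3, T5, T9 together cover every point (T3 ∪ T5 ∪ T9 = {a, b, c, d, e, f, g, h, i, j, k, l}); total cost 5 + 5 + 2 = 12.
No covering selection has total cost below 12.

12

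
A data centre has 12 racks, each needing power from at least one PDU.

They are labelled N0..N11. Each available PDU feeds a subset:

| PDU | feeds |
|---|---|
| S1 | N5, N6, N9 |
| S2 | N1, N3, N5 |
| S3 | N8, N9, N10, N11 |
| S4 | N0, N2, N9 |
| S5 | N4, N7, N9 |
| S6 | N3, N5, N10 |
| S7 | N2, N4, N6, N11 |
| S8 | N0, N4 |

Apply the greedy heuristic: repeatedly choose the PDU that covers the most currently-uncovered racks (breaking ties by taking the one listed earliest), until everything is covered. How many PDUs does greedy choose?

Greedy: pick S3 (covers 4 new) → pick S2 (covers 3 new) → pick S7 (covers 3 new) → pick S4 (covers 1 new) → pick S5 (covers 1 new). Total picks: 5.

5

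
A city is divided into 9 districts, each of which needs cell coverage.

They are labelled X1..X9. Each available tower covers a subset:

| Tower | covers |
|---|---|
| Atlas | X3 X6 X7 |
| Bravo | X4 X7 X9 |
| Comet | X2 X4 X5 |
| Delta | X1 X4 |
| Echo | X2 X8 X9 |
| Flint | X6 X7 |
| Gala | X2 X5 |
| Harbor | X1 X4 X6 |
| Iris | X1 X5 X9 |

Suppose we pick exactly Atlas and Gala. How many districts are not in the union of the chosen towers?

Union of Atlas, Gala = {X2, X3, X5, X6, X7}.
Not covered: X1, X4, X8, X9 — 4 districts.

4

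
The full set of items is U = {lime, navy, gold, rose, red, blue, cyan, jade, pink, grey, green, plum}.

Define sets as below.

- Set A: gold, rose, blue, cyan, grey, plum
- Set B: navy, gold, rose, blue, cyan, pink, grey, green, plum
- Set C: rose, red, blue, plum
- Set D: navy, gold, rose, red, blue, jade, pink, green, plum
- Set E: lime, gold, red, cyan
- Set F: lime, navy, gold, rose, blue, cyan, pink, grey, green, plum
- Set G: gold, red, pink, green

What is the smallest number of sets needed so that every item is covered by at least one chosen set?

D and F cover everything between them: the union {lime, navy, gold, rose, red, blue, cyan, jade, pink, grey, green, plum} is all of U.
No single set has all 12 items (the largest, F, has 10), so 2 is optimal.

2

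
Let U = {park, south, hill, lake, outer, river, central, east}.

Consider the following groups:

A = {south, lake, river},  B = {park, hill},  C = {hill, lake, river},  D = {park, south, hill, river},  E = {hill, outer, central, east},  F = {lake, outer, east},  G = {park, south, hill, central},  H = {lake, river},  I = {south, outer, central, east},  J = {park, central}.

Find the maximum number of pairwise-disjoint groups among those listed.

B, H, I are pairwise disjoint (B={park,hill}; H={lake,river}; I={south,outer,central,east}).
Every remaining group overlaps one of these, and no 4 of the listed groups are pairwise disjoint, so 3 is the maximum.

3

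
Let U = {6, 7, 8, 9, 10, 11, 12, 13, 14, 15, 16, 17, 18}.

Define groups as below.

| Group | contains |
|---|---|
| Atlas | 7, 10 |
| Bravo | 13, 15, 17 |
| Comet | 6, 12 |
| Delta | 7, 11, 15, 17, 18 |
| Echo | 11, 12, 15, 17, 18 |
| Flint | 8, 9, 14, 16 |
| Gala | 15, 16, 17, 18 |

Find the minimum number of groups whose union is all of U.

Atlas and Bravo and Comet and Delta and Flint together: Atlas ∪ Bravo ∪ Comet ∪ Delta ∪ Flint = {6, 7, 8, 9, 10, 11, 12, 13, 14, 15, 16, 17, 18} — every item is covered.
No 4 of the 7 groups cover everything (all 35 combinations miss at least one item), so 5 is optimal.

5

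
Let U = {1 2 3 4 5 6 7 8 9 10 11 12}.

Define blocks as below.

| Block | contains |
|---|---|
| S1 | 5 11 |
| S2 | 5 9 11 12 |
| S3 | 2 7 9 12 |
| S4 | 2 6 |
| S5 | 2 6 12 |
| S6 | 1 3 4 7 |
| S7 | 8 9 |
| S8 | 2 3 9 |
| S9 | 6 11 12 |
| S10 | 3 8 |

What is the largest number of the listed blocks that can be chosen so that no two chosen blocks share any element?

4

S1, S4, S6, S7 are pairwise disjoint (S1={5,11}; S4={2,6}; S6={1,3,4,7}; S7={8,9}).
Every remaining block overlaps one of these, and no 5 of the listed blocks are pairwise disjoint, so 4 is the maximum.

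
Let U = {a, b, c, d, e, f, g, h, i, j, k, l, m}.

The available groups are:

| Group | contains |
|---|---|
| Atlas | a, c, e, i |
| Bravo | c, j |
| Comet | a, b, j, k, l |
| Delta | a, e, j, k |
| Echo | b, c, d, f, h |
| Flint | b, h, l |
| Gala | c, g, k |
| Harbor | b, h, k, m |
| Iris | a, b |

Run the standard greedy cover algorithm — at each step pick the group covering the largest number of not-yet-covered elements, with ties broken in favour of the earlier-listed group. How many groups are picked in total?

Greedy: pick Comet (covers 5 new) → pick Echo (covers 4 new) → pick Atlas (covers 2 new) → pick Gala (covers 1 new) → pick Harbor (covers 1 new). Total picks: 5.

5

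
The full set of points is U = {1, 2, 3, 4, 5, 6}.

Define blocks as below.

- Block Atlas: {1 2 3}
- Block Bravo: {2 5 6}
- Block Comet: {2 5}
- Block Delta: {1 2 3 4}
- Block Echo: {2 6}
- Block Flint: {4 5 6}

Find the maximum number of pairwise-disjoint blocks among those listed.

2

Atlas, Flint are pairwise disjoint (Atlas={1,2,3}; Flint={4,5,6}).
Every remaining block overlaps one of these, and no 3 of the listed blocks are pairwise disjoint, so 2 is the maximum.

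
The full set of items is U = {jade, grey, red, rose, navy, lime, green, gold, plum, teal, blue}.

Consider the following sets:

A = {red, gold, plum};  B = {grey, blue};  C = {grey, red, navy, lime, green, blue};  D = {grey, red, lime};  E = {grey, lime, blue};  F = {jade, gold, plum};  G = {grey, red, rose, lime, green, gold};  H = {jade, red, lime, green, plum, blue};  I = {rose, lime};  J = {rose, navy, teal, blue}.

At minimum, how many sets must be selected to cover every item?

3

Take {C, F, J}. Their union is {jade, grey, red, rose, navy, lime, green, gold, plum, teal, blue}, which is all 11 items.
Only J contains teal, so J is forced; the remaining 7 items need at least 2 more sets (each remaining set adds at most 5) — so at least 3 sets are needed, and 3 is optimal.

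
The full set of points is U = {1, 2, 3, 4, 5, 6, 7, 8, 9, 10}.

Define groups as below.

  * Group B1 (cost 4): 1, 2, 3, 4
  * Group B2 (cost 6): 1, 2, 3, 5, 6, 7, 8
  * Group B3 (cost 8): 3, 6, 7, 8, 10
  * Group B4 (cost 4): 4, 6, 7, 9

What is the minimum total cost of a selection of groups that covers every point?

18

B2, B3, B4 together cover every point (B2 ∪ B3 ∪ B4 = {1, 2, 3, 4, 5, 6, 7, 8, 9, 10}); total cost 6 + 8 + 4 = 18.
No covering selection has total cost below 18.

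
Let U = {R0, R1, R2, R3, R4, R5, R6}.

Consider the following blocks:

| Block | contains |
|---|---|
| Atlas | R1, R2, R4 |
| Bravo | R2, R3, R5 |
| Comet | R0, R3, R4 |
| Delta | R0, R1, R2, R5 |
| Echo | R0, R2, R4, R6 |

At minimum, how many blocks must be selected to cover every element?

Take {Bravo, Delta, Echo}. Their union is {R0, R1, R2, R3, R4, R5, R6}, which is all 7 elements.
Only Echo contains R6, so Echo is forced; the remaining 3 elements need at least 2 more blocks (each remaining block adds at most 2) — so at least 3 blocks are needed, and 3 is optimal.

3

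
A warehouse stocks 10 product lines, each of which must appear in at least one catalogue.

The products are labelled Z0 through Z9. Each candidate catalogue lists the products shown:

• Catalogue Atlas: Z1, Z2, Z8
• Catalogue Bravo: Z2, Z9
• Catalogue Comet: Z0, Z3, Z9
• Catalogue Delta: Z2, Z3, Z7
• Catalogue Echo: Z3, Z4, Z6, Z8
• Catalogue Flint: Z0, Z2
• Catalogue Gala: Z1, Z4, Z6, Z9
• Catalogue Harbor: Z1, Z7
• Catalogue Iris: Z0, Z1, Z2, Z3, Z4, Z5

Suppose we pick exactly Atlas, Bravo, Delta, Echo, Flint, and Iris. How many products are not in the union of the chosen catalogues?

Union of Atlas, Bravo, Delta, Echo, Flint, Iris = {Z0, Z1, Z2, Z3, Z4, Z5, Z6, Z7, Z8, Z9} — that's every product, so 0 are uncovered.

0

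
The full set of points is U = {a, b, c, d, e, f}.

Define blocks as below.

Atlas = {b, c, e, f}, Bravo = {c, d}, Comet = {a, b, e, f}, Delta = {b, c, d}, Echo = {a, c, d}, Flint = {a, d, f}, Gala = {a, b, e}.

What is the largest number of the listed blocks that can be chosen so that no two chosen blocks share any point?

Bravo, Gala are pairwise disjoint (Bravo={c,d}; Gala={a,b,e}).
Every remaining block overlaps one of these, and no 3 of the listed blocks are pairwise disjoint, so 2 is the maximum.

2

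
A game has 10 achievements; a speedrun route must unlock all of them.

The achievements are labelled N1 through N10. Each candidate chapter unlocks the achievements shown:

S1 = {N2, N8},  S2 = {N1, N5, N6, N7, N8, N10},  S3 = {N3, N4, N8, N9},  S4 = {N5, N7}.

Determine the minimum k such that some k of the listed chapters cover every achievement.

S1 and S2 and S3 together: S1 ∪ S2 ∪ S3 = {N1, N2, N3, N4, N5, N6, N7, N8, N9, N10} — every achievement is covered.
Only S2 contains N1, so S2 is forced; the remaining 4 achievements need at least 2 more chapters (each remaining chapter adds at most 3) — so at least 3 chapters are needed, and 3 is optimal.

3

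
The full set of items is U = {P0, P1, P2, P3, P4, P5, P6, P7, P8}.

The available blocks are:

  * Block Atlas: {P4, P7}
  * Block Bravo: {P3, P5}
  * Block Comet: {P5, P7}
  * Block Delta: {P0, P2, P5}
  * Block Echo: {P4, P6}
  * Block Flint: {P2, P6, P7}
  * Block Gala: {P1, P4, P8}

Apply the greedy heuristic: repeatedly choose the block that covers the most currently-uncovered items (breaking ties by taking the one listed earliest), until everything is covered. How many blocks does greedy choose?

4

Greedy: pick Delta (covers 3 new) → pick Gala (covers 3 new) → pick Flint (covers 2 new) → pick Bravo (covers 1 new). Total picks: 4.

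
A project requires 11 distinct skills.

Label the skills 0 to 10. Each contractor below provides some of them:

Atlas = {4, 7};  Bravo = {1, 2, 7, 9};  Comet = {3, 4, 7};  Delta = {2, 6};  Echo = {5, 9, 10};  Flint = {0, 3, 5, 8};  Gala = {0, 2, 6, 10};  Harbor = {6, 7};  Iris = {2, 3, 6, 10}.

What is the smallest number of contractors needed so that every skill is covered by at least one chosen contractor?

Take {Atlas, Bravo, Flint, Gala}. Their union is {0, 1, 2, 3, 4, 5, 6, 7, 8, 9, 10}, which is all 11 skills.
No 3 of the 9 contractors cover everything (all 84 combinations miss at least one skill), so 4 is optimal.

4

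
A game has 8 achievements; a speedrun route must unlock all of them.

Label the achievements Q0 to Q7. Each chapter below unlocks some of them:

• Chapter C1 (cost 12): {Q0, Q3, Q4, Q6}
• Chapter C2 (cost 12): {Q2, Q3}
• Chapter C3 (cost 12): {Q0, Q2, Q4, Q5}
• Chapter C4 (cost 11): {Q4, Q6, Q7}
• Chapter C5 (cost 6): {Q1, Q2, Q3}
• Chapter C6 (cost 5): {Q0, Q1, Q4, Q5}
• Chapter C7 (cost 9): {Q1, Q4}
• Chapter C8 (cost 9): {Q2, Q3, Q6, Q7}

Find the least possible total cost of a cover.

C6, C8 together cover every achievement (C6 ∪ C8 = {Q0, Q1, Q2, Q3, Q4, Q5, Q6, Q7}); total cost 5 + 9 = 14.
No covering selection has total cost below 14.

14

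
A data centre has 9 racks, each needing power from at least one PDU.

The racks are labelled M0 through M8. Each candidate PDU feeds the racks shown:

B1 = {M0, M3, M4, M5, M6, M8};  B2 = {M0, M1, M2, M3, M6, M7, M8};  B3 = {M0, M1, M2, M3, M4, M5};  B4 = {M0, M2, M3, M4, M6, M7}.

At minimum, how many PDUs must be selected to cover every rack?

Take {B1, B2}. Their union is {M0, M1, M2, M3, M4, M5, M6, M7, M8}, which is all 9 racks.
No single PDU has all 9 racks (the largest, B2, has 7), so 2 is optimal.

2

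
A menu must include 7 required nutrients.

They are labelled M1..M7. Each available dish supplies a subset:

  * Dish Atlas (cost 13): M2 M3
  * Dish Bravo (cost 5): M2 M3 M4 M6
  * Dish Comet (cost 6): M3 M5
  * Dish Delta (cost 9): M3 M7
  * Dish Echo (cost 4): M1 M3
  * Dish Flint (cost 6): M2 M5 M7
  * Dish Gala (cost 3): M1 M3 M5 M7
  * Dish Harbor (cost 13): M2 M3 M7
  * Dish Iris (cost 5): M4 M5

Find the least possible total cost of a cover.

Bravo, Gala together cover every nutrient (Bravo ∪ Gala = {M1, M2, M3, M4, M5, M6, M7}); total cost 5 + 3 = 8.
No covering selection has total cost below 8.

8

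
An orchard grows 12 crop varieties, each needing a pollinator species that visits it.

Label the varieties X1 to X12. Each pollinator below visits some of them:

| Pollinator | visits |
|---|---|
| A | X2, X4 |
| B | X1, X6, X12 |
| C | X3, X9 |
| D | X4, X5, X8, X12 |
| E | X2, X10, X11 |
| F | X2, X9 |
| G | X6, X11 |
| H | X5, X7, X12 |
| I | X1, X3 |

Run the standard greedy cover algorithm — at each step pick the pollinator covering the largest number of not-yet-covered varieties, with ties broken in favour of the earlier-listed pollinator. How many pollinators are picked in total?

5

Greedy: pick D (covers 4 new) → pick E (covers 3 new) → pick B (covers 2 new) → pick C (covers 2 new) → pick H (covers 1 new). Total picks: 5.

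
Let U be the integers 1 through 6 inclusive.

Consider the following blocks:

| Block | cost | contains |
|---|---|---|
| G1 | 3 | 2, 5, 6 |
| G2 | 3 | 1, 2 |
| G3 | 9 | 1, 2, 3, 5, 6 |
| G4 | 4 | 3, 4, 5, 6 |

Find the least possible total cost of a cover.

7

G2, G4 together cover every item (G2 ∪ G4 = {1, 2, 3, 4, 5, 6}); total cost 3 + 4 = 7.
The greedy pick G1, G4, G2 costs 10; no covering selection beats 7.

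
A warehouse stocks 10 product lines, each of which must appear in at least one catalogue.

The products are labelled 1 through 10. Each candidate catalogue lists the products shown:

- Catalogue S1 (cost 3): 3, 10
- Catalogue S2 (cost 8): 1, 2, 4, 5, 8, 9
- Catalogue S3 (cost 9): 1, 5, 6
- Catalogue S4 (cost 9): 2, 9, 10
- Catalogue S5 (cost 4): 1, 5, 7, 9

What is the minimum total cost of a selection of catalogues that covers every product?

24

S1, S2, S3, S5 together cover every product (S1 ∪ S2 ∪ S3 ∪ S5 = {1, 2, 3, 4, 5, 6, 7, 8, 9, 10}); total cost 3 + 8 + 9 + 4 = 24.
No covering selection has total cost below 24.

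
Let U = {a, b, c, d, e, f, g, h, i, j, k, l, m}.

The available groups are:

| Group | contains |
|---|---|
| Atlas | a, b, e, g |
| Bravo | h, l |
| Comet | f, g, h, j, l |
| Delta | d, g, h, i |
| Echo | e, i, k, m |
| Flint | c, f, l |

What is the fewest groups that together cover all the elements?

Take {Atlas, Comet, Delta, Echo, Flint}. Their union is {a, b, c, d, e, f, g, h, i, j, k, l, m}, which is all 13 elements.
No 4 of the 6 groups cover everything (all 15 combinations miss at least one element), so 5 is optimal.

5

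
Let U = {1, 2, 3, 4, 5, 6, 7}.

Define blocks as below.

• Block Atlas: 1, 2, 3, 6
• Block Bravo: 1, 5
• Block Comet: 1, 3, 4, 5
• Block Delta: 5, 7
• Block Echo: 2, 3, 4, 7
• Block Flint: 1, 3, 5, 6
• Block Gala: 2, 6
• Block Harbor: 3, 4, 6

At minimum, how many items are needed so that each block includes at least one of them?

3

The 3 items {2, 5, 6} hit every block.
No choice of 2 items meets every block, so 3 is the minimum.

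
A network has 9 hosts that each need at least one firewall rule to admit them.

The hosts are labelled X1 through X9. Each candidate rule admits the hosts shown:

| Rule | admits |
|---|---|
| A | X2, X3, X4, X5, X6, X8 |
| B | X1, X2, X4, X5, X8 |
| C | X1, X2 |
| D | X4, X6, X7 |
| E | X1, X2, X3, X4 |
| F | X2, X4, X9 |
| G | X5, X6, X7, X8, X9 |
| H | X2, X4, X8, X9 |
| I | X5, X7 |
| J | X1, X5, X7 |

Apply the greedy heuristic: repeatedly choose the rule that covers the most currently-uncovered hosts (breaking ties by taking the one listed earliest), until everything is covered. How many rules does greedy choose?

3

Greedy: pick A (covers 6 new) → pick G (covers 2 new) → pick B (covers 1 new). Total picks: 3.
(The true minimum cover uses only 2 rules, so greedy is not optimal here.)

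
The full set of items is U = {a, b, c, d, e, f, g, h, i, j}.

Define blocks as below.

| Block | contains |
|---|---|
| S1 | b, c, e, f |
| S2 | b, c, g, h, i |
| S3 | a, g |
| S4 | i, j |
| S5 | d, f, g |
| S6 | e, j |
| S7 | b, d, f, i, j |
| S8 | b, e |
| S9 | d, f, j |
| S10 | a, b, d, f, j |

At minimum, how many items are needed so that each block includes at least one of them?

Take T = {e, g, j}. Each listed block contains at least one of these, so T is a hitting set of size 3.
The blocks S3, S4, S8 are pairwise disjoint, so any hitting set needs a separate item for each — at least 3. Hence 3 is optimal.

3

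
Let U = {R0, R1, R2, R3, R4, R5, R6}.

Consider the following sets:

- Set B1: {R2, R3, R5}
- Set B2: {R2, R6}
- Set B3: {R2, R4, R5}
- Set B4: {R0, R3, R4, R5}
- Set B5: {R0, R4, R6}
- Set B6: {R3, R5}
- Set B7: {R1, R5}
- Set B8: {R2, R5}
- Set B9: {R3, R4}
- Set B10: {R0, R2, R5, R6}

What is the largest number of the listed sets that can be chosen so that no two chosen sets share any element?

3

B2, B7, B9 are pairwise disjoint (B2={R2,R6}; B7={R1,R5}; B9={R3,R4}).
Every remaining set overlaps one of these, and no 4 of the listed sets are pairwise disjoint, so 3 is the maximum.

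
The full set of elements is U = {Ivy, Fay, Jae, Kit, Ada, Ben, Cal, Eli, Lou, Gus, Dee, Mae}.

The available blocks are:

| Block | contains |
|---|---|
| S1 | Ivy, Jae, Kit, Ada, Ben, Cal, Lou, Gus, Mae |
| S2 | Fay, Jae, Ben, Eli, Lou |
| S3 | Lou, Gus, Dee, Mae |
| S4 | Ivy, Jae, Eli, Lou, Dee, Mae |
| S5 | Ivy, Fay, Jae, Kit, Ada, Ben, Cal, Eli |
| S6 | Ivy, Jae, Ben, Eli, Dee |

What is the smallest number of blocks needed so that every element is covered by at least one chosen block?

Take {S3, S5}. Their union is {Ivy, Fay, Jae, Kit, Ada, Ben, Cal, Eli, Lou, Gus, Dee, Mae}, which is all 12 elements.
No single block has all 12 elements (the largest, S1, has 9), so 2 is optimal.

2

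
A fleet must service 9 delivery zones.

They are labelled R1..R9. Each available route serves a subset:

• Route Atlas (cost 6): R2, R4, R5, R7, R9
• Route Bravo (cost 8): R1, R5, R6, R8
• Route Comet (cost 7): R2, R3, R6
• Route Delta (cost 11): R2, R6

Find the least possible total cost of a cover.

21

Atlas, Bravo, Comet together cover every zone (Atlas ∪ Bravo ∪ Comet = {R1, R2, R3, R4, R5, R6, R7, R8, R9}); total cost 6 + 8 + 7 = 21.
No covering selection has total cost below 21.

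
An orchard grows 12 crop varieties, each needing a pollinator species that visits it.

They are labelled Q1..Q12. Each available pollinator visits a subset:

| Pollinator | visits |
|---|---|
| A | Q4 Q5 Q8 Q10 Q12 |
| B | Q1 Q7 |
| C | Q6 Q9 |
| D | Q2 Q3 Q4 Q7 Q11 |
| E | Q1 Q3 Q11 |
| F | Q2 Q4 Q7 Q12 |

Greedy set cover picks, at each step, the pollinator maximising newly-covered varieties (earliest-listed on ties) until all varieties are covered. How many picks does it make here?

Greedy: pick A (covers 5 new) → pick D (covers 4 new) → pick C (covers 2 new) → pick B (covers 1 new). Total picks: 4.

4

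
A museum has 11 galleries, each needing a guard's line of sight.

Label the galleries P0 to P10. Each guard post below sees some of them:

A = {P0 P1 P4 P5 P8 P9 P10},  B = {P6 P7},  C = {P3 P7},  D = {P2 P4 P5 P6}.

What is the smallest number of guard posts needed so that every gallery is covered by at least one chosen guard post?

A and C and D together: A ∪ C ∪ D = {P0, P1, P2, P3, P4, P5, P6, P7, P8, P9, P10} — every gallery is covered.
Only A contains P0, so A is forced; the remaining 4 galleries need at least 2 more guard posts (each remaining guard post adds at most 2) — so at least 3 guard posts are needed, and 3 is optimal.

3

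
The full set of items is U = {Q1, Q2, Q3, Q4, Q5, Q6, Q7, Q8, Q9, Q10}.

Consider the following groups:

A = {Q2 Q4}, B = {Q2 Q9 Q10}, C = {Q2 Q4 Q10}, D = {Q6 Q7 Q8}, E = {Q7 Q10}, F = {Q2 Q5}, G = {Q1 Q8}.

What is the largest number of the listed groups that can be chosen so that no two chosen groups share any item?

3

A, E, G are pairwise disjoint (A={Q2,Q4}; E={Q7,Q10}; G={Q1,Q8}).
Every remaining group overlaps one of these, and no 4 of the listed groups are pairwise disjoint, so 3 is the maximum.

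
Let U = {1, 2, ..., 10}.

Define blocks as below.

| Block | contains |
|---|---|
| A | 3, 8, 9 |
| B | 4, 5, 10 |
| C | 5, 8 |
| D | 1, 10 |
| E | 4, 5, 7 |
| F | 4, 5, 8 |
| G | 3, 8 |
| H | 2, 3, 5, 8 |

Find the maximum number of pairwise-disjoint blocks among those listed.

A, D, E are pairwise disjoint (A={3,8,9}; D={1,10}; E={4,5,7}).
Every remaining block overlaps one of these, and no 4 of the listed blocks are pairwise disjoint, so 3 is the maximum.

3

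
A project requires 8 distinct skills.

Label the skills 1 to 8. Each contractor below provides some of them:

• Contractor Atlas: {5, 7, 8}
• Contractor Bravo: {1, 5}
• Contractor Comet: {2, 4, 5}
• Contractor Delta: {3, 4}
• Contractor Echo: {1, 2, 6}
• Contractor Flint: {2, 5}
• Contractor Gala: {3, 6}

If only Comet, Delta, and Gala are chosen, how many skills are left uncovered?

3

Union of Comet, Delta, Gala = {2, 3, 4, 5, 6}.
Not covered: 1, 7, 8 — 3 skills.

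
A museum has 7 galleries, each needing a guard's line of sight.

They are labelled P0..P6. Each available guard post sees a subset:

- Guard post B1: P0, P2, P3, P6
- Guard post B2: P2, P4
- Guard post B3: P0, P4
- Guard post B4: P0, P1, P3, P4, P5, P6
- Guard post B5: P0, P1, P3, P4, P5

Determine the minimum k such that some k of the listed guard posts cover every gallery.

Take {B1, B4}. Their union is {P0, P1, P2, P3, P4, P5, P6}, which is all 7 galleries.
No single guard post has all 7 galleries (the largest, B4, has 6), so 2 is optimal.

2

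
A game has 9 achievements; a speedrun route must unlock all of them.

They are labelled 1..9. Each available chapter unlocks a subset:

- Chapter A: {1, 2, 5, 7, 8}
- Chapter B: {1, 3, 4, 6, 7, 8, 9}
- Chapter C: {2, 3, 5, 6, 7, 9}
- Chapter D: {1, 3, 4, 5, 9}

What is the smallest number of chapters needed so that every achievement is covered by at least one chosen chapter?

2

Take {B, C}. Their union is {1, 2, 3, 4, 5, 6, 7, 8, 9}, which is all 9 achievements.
No single chapter has all 9 achievements (the largest, B, has 7), so 2 is optimal.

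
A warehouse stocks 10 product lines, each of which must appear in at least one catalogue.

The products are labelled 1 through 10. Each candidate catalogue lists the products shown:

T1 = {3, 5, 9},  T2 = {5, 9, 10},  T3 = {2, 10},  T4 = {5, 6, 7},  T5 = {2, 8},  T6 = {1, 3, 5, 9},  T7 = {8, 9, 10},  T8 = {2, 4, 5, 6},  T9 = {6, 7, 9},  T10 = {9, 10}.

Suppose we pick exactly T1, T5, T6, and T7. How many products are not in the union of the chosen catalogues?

Union of T1, T5, T6, T7 = {1, 2, 3, 5, 8, 9, 10}.
Not covered: 4, 6, 7 — 3 products.

3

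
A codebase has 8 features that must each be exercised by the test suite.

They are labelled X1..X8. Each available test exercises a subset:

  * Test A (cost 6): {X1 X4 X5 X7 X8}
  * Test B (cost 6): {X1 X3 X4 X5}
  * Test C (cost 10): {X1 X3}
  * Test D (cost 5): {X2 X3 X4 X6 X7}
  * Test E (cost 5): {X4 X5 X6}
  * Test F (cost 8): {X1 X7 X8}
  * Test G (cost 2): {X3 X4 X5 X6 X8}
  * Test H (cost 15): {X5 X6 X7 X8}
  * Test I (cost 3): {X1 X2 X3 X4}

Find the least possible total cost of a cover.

D, G, I together cover every feature (D ∪ G ∪ I = {X1, X2, X3, X4, X5, X6, X7, X8}); total cost 5 + 2 + 3 = 10.
No covering selection has total cost below 10.

10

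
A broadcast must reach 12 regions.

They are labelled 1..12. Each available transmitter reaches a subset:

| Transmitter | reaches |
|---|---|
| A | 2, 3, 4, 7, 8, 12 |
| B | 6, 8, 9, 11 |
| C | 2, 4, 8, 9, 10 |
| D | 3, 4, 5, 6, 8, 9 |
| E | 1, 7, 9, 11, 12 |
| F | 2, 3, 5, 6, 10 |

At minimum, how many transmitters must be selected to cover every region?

C and E and F together: C ∪ E ∪ F = {1, 2, 3, 4, 5, 6, 7, 8, 9, 10, 11, 12} — every region is covered.
Only E contains 1, so E is forced; the remaining 7 regions need at least 2 more transmitters (each remaining transmitter adds at most 5) — so at least 3 transmitters are needed, and 3 is optimal.

3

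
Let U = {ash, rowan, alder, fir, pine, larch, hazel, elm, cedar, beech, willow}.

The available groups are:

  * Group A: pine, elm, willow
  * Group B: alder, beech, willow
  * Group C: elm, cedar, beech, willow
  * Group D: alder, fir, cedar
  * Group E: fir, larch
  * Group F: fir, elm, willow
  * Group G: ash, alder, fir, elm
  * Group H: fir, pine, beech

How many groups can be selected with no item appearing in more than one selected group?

B, E are pairwise disjoint (B={alder,beech,willow}; E={fir,larch}).
Every remaining group overlaps one of these, and no 3 of the listed groups are pairwise disjoint, so 2 is the maximum.

2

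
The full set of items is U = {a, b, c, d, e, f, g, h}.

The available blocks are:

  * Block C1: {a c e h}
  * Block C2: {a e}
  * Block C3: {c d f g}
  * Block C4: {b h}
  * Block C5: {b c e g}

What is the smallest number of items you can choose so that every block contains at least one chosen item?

Take T = {a, c, h}. Each listed block contains at least one of these, so T is a hitting set of size 3.
The blocks C2, C3, C4 are pairwise disjoint, so any hitting set needs a separate item for each — at least 3. Hence 3 is optimal.

3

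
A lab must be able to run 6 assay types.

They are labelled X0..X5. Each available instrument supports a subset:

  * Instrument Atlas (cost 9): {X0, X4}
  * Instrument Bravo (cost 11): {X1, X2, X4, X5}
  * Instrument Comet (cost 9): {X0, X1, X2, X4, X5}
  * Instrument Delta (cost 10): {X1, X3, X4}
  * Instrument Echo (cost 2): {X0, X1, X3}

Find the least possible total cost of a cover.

11

Comet, Echo together cover every assay (Comet ∪ Echo = {X0, X1, X2, X3, X4, X5}); total cost 9 + 2 = 11.
No covering selection has total cost below 11.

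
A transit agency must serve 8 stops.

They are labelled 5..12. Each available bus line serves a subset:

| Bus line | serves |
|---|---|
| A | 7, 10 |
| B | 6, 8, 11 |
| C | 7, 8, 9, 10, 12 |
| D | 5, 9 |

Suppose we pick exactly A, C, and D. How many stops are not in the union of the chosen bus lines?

Union of A, C, D = {5, 7, 8, 9, 10, 12}.
Not covered: 6, 11 — 2 stops.

2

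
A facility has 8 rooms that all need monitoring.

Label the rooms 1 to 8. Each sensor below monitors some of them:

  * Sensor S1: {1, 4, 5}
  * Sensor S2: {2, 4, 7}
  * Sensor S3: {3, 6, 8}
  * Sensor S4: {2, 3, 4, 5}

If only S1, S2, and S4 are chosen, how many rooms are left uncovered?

2

Union of S1, S2, S4 = {1, 2, 3, 4, 5, 7}.
Not covered: 6, 8 — 2 rooms.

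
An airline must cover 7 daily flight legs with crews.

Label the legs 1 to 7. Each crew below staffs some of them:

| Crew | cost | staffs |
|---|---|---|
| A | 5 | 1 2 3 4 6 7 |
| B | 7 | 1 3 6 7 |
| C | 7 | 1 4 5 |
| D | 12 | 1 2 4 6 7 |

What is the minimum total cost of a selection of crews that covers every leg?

A, C together cover every leg (A ∪ C = {1, 2, 3, 4, 5, 6, 7}); total cost 5 + 7 = 12.
No covering selection has total cost below 12.

12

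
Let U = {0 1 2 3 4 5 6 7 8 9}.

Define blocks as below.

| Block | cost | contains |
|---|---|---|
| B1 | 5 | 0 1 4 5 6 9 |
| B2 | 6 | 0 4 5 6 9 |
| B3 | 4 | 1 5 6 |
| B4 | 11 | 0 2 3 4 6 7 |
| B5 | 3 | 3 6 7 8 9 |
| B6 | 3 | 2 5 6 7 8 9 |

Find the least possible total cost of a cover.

B1, B5, B6 together cover every element (B1 ∪ B5 ∪ B6 = {0, 1, 2, 3, 4, 5, 6, 7, 8, 9}); total cost 5 + 3 + 3 = 11.
No covering selection has total cost below 11.

11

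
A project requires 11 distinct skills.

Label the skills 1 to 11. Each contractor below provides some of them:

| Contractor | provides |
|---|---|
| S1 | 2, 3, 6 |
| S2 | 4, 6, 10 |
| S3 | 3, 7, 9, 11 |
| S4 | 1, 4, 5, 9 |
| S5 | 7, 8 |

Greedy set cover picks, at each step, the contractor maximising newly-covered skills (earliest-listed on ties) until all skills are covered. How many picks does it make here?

Greedy: pick S3 (covers 4 new) → pick S2 (covers 3 new) → pick S4 (covers 2 new) → pick S1 (covers 1 new) → pick S5 (covers 1 new). Total picks: 5.

5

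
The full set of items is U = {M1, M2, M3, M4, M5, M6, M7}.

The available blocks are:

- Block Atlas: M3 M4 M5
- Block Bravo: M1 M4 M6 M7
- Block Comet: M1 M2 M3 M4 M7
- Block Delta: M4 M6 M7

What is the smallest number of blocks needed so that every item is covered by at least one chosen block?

3

Atlas, Comet, and Delta cover everything between them: the union {M1, M2, M3, M4, M5, M6, M7} is all of U.
Only Comet contains M2, so Comet is forced; the remaining 2 items need at least 2 more blocks (each remaining block adds at most 1) — so at least 3 blocks are needed, and 3 is optimal.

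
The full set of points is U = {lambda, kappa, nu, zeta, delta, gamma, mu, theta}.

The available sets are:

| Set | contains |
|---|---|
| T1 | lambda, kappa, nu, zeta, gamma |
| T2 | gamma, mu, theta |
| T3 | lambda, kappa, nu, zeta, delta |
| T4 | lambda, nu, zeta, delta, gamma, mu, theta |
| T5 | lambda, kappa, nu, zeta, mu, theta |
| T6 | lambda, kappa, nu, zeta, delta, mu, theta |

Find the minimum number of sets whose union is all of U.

2

T4 and T5 cover everything between them: the union {lambda, kappa, nu, zeta, delta, gamma, mu, theta} is all of U.
No single set has all 8 points (the largest, T4, has 7), so 2 is optimal.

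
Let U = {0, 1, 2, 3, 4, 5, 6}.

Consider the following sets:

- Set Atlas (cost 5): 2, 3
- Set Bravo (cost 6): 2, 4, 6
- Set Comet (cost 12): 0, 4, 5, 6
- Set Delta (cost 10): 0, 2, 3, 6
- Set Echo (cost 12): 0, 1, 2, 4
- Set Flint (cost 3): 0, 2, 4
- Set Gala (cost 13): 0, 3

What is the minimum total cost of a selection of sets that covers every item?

29

Atlas, Comet, Echo together cover every item (Atlas ∪ Comet ∪ Echo = {0, 1, 2, 3, 4, 5, 6}); total cost 5 + 12 + 12 = 29.
The greedy pick Flint, Atlas, Bravo, Comet, Echo costs 38; no covering selection beats 29.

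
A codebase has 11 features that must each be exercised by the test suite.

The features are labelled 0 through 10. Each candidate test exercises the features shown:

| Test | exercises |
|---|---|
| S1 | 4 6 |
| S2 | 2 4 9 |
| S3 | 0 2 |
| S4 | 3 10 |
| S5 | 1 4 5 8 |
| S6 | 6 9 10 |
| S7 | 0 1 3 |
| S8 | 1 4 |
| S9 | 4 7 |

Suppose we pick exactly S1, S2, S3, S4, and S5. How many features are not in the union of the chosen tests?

1

Union of S1, S2, S3, S4, S5 = {0, 1, 2, 3, 4, 5, 6, 8, 9, 10}.
Not covered: 7 — 1 feature.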